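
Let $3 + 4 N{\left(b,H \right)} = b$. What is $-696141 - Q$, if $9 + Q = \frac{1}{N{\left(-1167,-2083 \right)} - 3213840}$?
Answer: $- \frac{4474920970978}{6428265} \approx -6.9613 \cdot 10^{5}$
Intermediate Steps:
$N{\left(b,H \right)} = - \frac{3}{4} + \frac{b}{4}$
$Q = - \frac{57854387}{6428265}$ ($Q = -9 + \frac{1}{\left(- \frac{3}{4} + \frac{1}{4} \left(-1167\right)\right) - 3213840} = -9 + \frac{1}{\left(- \frac{3}{4} - \frac{1167}{4}\right) - 3213840} = -9 + \frac{1}{- \frac{585}{2} - 3213840} = -9 + \frac{1}{- \frac{6428265}{2}} = -9 - \frac{2}{6428265} = - \frac{57854387}{6428265} \approx -9.0$)
$-696141 - Q = -696141 - - \frac{57854387}{6428265} = -696141 + \frac{57854387}{6428265} = - \frac{4474920970978}{6428265}$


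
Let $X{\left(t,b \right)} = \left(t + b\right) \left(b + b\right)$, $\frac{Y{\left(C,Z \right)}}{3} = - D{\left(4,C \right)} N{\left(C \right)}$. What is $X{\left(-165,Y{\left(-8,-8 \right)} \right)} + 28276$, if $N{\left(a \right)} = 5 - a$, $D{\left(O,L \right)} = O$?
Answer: $128428$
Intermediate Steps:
$Y{\left(C,Z \right)} = -60 + 12 C$ ($Y{\left(C,Z \right)} = 3 \left(-1\right) 4 \left(5 - C\right) = 3 \left(- 4 \left(5 - C\right)\right) = 3 \left(-20 + 4 C\right) = -60 + 12 C$)
$X{\left(t,b \right)} = 2 b \left(b + t\right)$ ($X{\left(t,b \right)} = \left(b + t\right) 2 b = 2 b \left(b + t\right)$)
$X{\left(-165,Y{\left(-8,-8 \right)} \right)} + 28276 = 2 \left(-60 + 12 \left(-8\right)\right) \left(\left(-60 + 12 \left(-8\right)\right) - 165\right) + 28276 = 2 \left(-60 - 96\right) \left(\left(-60 - 96\right) - 165\right) + 28276 = 2 \left(-156\right) \left(-156 - 165\right) + 28276 = 2 \left(-156\right) \left(-321\right) + 28276 = 100152 + 28276 = 128428$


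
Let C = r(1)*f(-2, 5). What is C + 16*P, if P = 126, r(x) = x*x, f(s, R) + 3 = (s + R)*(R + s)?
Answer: 2022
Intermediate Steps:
f(s, R) = -3 + (R + s)² (f(s, R) = -3 + (s + R)*(R + s) = -3 + (R + s)*(R + s) = -3 + (R + s)²)
r(x) = x²
C = 6 (C = 1²*(-3 + (5 - 2)²) = 1*(-3 + 3²) = 1*(-3 + 9) = 1*6 = 6)
C + 16*P = 6 + 16*126 = 6 + 2016 = 2022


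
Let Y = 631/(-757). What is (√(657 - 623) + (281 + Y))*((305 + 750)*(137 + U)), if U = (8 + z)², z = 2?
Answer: 53028923010/757 + 250035*√34 ≈ 7.1509e+7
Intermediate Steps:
U = 100 (U = (8 + 2)² = 10² = 100)
Y = -631/757 (Y = 631*(-1/757) = -631/757 ≈ -0.83355)
(√(657 - 623) + (281 + Y))*((305 + 750)*(137 + U)) = (√(657 - 623) + (281 - 631/757))*((305 + 750)*(137 + 100)) = (√34 + 212086/757)*(1055*237) = (212086/757 + √34)*250035 = 53028923010/757 + 250035*√34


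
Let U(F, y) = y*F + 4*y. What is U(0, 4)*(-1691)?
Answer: -27056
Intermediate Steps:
U(F, y) = 4*y + F*y (U(F, y) = F*y + 4*y = 4*y + F*y)
U(0, 4)*(-1691) = (4*(4 + 0))*(-1691) = (4*4)*(-1691) = 16*(-1691) = -27056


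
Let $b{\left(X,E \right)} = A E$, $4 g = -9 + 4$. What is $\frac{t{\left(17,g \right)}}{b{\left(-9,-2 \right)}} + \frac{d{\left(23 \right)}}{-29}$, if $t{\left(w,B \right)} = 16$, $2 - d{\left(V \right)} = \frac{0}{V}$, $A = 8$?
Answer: $- \frac{31}{29} \approx -1.069$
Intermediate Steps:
$g = - \frac{5}{4}$ ($g = \frac{-9 + 4}{4} = \frac{1}{4} \left(-5\right) = - \frac{5}{4} \approx -1.25$)
$d{\left(V \right)} = 2$ ($d{\left(V \right)} = 2 - \frac{0}{V} = 2 - 0 = 2 + 0 = 2$)
$b{\left(X,E \right)} = 8 E$
$\frac{t{\left(17,g \right)}}{b{\left(-9,-2 \right)}} + \frac{d{\left(23 \right)}}{-29} = \frac{16}{8 \left(-2\right)} + \frac{2}{-29} = \frac{16}{-16} + 2 \left(- \frac{1}{29}\right) = 16 \left(- \frac{1}{16}\right) - \frac{2}{29} = -1 - \frac{2}{29} = - \frac{31}{29}$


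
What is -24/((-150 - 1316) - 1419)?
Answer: 24/2885 ≈ 0.0083189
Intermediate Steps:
-24/((-150 - 1316) - 1419) = -24/(-1466 - 1419) = -24/(-2885) = -24*(-1/2885) = 24/2885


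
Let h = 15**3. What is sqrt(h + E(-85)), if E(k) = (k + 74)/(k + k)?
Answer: sqrt(97539370)/170 ≈ 58.095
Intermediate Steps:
h = 3375
E(k) = (74 + k)/(2*k) (E(k) = (74 + k)/((2*k)) = (74 + k)*(1/(2*k)) = (74 + k)/(2*k))
sqrt(h + E(-85)) = sqrt(3375 + (1/2)*(74 - 85)/(-85)) = sqrt(3375 + (1/2)*(-1/85)*(-11)) = sqrt(3375 + 11/170) = sqrt(573761/170) = sqrt(97539370)/170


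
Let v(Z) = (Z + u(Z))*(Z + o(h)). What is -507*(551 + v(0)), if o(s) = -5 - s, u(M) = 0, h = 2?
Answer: -279357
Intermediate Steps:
v(Z) = Z*(-7 + Z) (v(Z) = (Z + 0)*(Z + (-5 - 1*2)) = Z*(Z + (-5 - 2)) = Z*(Z - 7) = Z*(-7 + Z))
-507*(551 + v(0)) = -507*(551 + 0*(-7 + 0)) = -507*(551 + 0*(-7)) = -507*(551 + 0) = -507*551 = -279357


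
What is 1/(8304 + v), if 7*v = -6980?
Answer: 7/51148 ≈ 0.00013686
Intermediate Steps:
v = -6980/7 (v = (1/7)*(-6980) = -6980/7 ≈ -997.14)
1/(8304 + v) = 1/(8304 - 6980/7) = 1/(51148/7) = 7/51148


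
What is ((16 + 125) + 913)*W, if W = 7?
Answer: 7378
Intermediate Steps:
((16 + 125) + 913)*W = ((16 + 125) + 913)*7 = (141 + 913)*7 = 1054*7 = 7378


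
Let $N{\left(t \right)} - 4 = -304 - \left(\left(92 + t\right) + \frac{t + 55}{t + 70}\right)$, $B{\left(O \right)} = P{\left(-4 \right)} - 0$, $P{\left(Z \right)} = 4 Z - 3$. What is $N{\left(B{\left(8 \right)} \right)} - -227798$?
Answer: $\frac{3866213}{17} \approx 2.2742 \cdot 10^{5}$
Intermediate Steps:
$P{\left(Z \right)} = -3 + 4 Z$
$B{\left(O \right)} = -19$ ($B{\left(O \right)} = \left(-3 + 4 \left(-4\right)\right) - 0 = \left(-3 - 16\right) + 0 = -19 + 0 = -19$)
$N{\left(t \right)} = -392 - t - \frac{55 + t}{70 + t}$ ($N{\left(t \right)} = 4 - \left(396 + t + \frac{t + 55}{t + 70}\right) = 4 - \left(396 + t + \frac{55 + t}{70 + t}\right) = -392 - t - \frac{55 + t}{70 + t}$)
$N{\left(B{\left(8 \right)} \right)} - -227798 = \frac{-27495 - \left(-19\right)^{2} - -8797}{70 - 19} - -227798 = \frac{-27495 - 361 + 8797}{51} + 227798 = \frac{1}{51} \left(-19059\right) + 227798 = - \frac{6353}{17} + 227798 = \frac{3866213}{17}$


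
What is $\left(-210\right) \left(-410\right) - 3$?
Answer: $86097$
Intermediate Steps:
$\left(-210\right) \left(-410\right) - 3 = 86100 + \left(-109 + 106\right) = 86100 - 3 = 86097$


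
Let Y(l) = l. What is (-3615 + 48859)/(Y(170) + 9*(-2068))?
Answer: -22622/9221 ≈ -2.4533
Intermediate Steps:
(-3615 + 48859)/(Y(170) + 9*(-2068)) = (-3615 + 48859)/(170 + 9*(-2068)) = 45244/(170 - 18612) = 45244/(-18442) = 45244*(-1/18442) = -22622/9221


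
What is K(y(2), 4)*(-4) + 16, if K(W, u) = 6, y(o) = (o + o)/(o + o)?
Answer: -8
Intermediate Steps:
y(o) = 1 (y(o) = (2*o)/((2*o)) = (2*o)*(1/(2*o)) = 1)
K(y(2), 4)*(-4) + 16 = 6*(-4) + 16 = -24 + 16 = -8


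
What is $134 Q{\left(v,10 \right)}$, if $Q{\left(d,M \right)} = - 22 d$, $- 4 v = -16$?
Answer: $-11792$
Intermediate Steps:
$v = 4$ ($v = \left(- \frac{1}{4}\right) \left(-16\right) = 4$)
$134 Q{\left(v,10 \right)} = 134 \left(\left(-22\right) 4\right) = 134 \left(-88\right) = -11792$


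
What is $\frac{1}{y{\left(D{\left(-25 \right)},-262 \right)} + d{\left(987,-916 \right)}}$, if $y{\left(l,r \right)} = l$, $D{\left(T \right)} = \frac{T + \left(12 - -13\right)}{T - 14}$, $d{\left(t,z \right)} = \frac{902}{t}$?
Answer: $\frac{987}{902} \approx 1.0942$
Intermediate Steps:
$D{\left(T \right)} = \frac{25 + T}{-14 + T}$ ($D{\left(T \right)} = \frac{T + \left(12 + 13\right)}{-14 + T} = \frac{T + 25}{-14 + T} = \frac{25 + T}{-14 + T}$)
$\frac{1}{y{\left(D{\left(-25 \right)},-262 \right)} + d{\left(987,-916 \right)}} = \frac{1}{\frac{25 - 25}{-14 - 25} + \frac{902}{987}} = \frac{1}{\frac{1}{-39} \cdot 0 + 902 \cdot \frac{1}{987}} = \frac{1}{\left(- \frac{1}{39}\right) 0 + \frac{902}{987}} = \frac{1}{0 + \frac{902}{987}} = \frac{1}{\frac{902}{987}} = \frac{987}{902}$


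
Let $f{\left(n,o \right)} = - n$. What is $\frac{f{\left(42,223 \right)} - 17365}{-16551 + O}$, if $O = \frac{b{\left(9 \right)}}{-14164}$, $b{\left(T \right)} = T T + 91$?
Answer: $\frac{61638187}{58607134} \approx 1.0517$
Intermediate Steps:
$b{\left(T \right)} = 91 + T^{2}$ ($b{\left(T \right)} = T^{2} + 91 = 91 + T^{2}$)
$O = - \frac{43}{3541}$ ($O = \frac{91 + 9^{2}}{-14164} = \left(91 + 81\right) \left(- \frac{1}{14164}\right) = 172 \left(- \frac{1}{14164}\right) = - \frac{43}{3541} \approx -0.012143$)
$\frac{f{\left(42,223 \right)} - 17365}{-16551 + O} = \frac{\left(-1\right) 42 - 17365}{-16551 - \frac{43}{3541}} = \frac{-42 - 17365}{- \frac{58607134}{3541}} = \left(-17407\right) \left(- \frac{3541}{58607134}\right) = \frac{61638187}{58607134}$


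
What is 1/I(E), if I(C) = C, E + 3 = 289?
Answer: 1/286 ≈ 0.0034965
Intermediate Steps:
E = 286 (E = -3 + 289 = 286)
1/I(E) = 1/286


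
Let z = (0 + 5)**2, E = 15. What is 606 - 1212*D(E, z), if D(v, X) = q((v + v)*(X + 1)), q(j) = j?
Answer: -944754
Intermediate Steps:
z = 25 (z = 5**2 = 25)
D(v, X) = 2*v*(1 + X) (D(v, X) = (v + v)*(X + 1) = (2*v)*(1 + X) = 2*v*(1 + X))
606 - 1212*D(E, z) = 606 - 2424*15*(1 + 25) = 606 - 2424*15*26 = 606 - 1212*780 = 606 - 945360 = -944754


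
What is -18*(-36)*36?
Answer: 23328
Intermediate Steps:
-18*(-36)*36 = 648*36 = 23328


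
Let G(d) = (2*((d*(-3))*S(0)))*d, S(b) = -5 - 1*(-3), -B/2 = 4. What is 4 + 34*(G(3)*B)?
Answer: -29372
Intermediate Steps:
B = -8 (B = -2*4 = -8)
S(b) = -2 (S(b) = -5 + 3 = -2)
G(d) = 12*d² (G(d) = (2*((d*(-3))*(-2)))*d = (2*(-3*d*(-2)))*d = (2*(6*d))*d = (12*d)*d = 12*d²)
4 + 34*(G(3)*B) = 4 + 34*((12*3²)*(-8)) = 4 + 34*((12*9)*(-8)) = 4 + 34*(108*(-8)) = 4 + 34*(-864) = 4 - 29376 = -29372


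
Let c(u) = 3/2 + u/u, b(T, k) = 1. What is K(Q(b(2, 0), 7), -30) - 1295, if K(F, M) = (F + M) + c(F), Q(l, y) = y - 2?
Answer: -2635/2 ≈ -1317.5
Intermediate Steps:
Q(l, y) = -2 + y
c(u) = 5/2 (c(u) = 3*(1/2) + 1 = 3/2 + 1 = 5/2)
K(F, M) = 5/2 + F + M (K(F, M) = (F + M) + 5/2 = 5/2 + F + M)
K(Q(b(2, 0), 7), -30) - 1295 = (5/2 + (-2 + 7) - 30) - 1295 = (5/2 + 5 - 30) - 1295 = -45/2 - 1295 = -2635/2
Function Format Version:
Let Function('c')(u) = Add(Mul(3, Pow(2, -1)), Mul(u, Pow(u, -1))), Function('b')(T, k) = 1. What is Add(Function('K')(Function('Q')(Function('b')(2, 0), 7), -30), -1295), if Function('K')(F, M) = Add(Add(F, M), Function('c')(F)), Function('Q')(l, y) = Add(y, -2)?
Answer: Rational(-2635, 2) ≈ -1317.5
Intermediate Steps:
Function('Q')(l, y) = Add(-2, y)
Function('c')(u) = Rational(5, 2) (Function('c')(u) = Add(Mul(3, Rational(1, 2)), 1) = Add(Rational(3, 2), 1) = Rational(5, 2))
Function('K')(F, M) = Add(Rational(5, 2), F, M) (Function('K')(F, M) = Add(Add(F, M), Rational(5, 2)) = Add(Rational(5, 2), F, M))
Add(Function('K')(Function('Q')(Function('b')(2, 0), 7), -30), -1295) = Add(Add(Rational(5, 2), Add(-2, 7), -30), -1295) = Add(Add(Rational(5, 2), 5, -30), -1295) = Add(Rational(-45, 2), -1295) = Rational(-2635, 2)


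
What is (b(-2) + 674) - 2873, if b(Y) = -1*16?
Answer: -2215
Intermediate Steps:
b(Y) = -16
(b(-2) + 674) - 2873 = (-16 + 674) - 2873 = 658 - 2873 = -2215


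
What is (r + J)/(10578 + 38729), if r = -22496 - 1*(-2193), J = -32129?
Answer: -52432/49307 ≈ -1.0634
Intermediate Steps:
r = -20303 (r = -22496 + 2193 = -20303)
(r + J)/(10578 + 38729) = (-20303 - 32129)/(10578 + 38729) = -52432/49307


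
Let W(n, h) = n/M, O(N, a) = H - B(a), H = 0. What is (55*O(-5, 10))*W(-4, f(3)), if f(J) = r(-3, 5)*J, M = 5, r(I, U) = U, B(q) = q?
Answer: 440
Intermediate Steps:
f(J) = 5*J
O(N, a) = -a (O(N, a) = 0 - a = -a)
W(n, h) = n/5
(55*O(-5, 10))*W(-4, f(3)) = (55*(-1*10))*((⅕)*(-4)) = (55*(-10))*(-⅘) = -550*(-⅘) = 440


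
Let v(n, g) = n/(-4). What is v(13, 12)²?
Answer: 169/16 ≈ 10.563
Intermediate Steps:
v(n, g) = -n/4 (v(n, g) = n*(-¼) = -n/4)
v(13, 12)² = (-¼*13)² = (-13/4)² = 169/16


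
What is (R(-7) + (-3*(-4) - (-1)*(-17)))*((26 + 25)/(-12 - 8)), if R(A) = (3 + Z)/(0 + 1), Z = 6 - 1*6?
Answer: 51/10 ≈ 5.1000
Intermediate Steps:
Z = 0 (Z = 6 - 6 = 0)
R(A) = 3 (R(A) = (3 + 0)/(0 + 1) = 3/1 = 3*1 = 3)
(R(-7) + (-3*(-4) - (-1)*(-17)))*((26 + 25)/(-12 - 8)) = (3 + (-3*(-4) - (-1)*(-17)))*((26 + 25)/(-12 - 8)) = (3 + (12 - 1*17))*(51/(-20)) = (3 + (12 - 17))*(51*(-1/20)) = (3 - 5)*(-51/20) = -2*(-51/20) = 51/10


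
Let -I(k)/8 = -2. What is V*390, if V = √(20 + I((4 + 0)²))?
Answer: 2340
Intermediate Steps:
I(k) = 16 (I(k) = -8*(-2) = 16)
V = 6 (V = √(20 + 16) = √36 = 6)
V*390 = 6*390 = 2340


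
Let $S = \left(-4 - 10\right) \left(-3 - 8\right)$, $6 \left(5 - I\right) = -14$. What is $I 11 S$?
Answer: $\frac{37268}{3} \approx 12423.0$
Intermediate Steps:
$I = \frac{22}{3}$ ($I = 5 - - \frac{7}{3} = 5 + \frac{7}{3} = \frac{22}{3} \approx 7.3333$)
$S = 154$ ($S = \left(-14\right) \left(-11\right) = 154$)
$I 11 S = \frac{22}{3} \cdot 11 \cdot 154 = \frac{242}{3} \cdot 154 = \frac{37268}{3}$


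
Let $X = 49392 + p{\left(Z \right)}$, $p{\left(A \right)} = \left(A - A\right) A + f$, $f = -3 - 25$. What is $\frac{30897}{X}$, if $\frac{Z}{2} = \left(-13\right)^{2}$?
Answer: $\frac{30897}{49364} \approx 0.6259$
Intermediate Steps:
$f = -28$ ($f = -3 - 25 = -28$)
$Z = 338$ ($Z = 2 \left(-13\right)^{2} = 2 \cdot 169 = 338$)
$p{\left(A \right)} = -28$ ($p{\left(A \right)} = \left(A - A\right) A - 28 = 0 A - 28 = 0 - 28 = -28$)
$X = 49364$ ($X = 49392 - 28 = 49364$)
$\frac{30897}{X} = \frac{30897}{49364}$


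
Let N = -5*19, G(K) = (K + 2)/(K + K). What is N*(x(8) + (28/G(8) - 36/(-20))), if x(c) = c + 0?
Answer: -5187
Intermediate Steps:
G(K) = (2 + K)/(2*K) (G(K) = (2 + K)/((2*K)) = (2 + K)*(1/(2*K)) = (2 + K)/(2*K))
x(c) = c
N = -95
N*(x(8) + (28/G(8) - 36/(-20))) = -95*(8 + (28/(((½)*(2 + 8)/8)) - 36/(-20))) = -95*(8 + (28/(((½)*(⅛)*10)) - 36*(-1/20))) = -95*(8 + (28/(5/8) + 9/5)) = -95*(8 + (28*(8/5) + 9/5)) = -95*(8 + (224/5 + 9/5)) = -95*(8 + 233/5) = -95*273/5 = -5187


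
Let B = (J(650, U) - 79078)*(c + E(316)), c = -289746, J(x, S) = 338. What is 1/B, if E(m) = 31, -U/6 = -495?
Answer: 1/22812159100 ≈ 4.3836e-11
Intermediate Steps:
U = 2970 (U = -6*(-495) = 2970)
B = 22812159100 (B = (338 - 79078)*(-289746 + 31) = -78740*(-289715) = 22812159100)
1/B = 1/22812159100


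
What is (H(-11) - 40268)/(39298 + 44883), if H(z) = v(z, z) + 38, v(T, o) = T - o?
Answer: -40230/84181 ≈ -0.47790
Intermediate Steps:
H(z) = 38 (H(z) = (z - z) + 38 = 0 + 38 = 38)
(H(-11) - 40268)/(39298 + 44883) = (38 - 40268)/(39298 + 44883) = -40230/84181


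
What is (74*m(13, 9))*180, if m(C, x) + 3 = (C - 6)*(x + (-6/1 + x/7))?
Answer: 359640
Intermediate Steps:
m(C, x) = -3 + (-6 + C)*(-6 + 8*x/7) (m(C, x) = -3 + (C - 6)*(x + (-6/1 + x/7)) = -3 + (-6 + C)*(x + (-6*1 + x*(1/7))) = -3 + (-6 + C)*(x + (-6 + x/7)) = -3 + (-6 + C)*(-6 + 8*x/7))
(74*m(13, 9))*180 = (74*(33 - 6*13 - 48/7*9 + (8/7)*13*9))*180 = (74*(33 - 78 - 432/7 + 936/7))*180 = (74*27)*180 = 1998*180 = 359640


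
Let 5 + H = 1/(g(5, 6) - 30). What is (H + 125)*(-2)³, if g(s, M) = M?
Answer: -2879/3 ≈ -959.67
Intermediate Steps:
H = -121/24 (H = -5 + 1/(6 - 30) = -5 + 1/(-24) = -5 - 1/24 = -121/24 ≈ -5.0417)
(H + 125)*(-2)³ = (-121/24 + 125)*(-2)³ = (2879/24)*(-8) = -2879/3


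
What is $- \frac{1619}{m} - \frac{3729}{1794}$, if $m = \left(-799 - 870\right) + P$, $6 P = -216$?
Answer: $- \frac{1151153}{1019590} \approx -1.129$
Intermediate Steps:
$P = -36$ ($P = \frac{1}{6} \left(-216\right) = -36$)
$m = -1705$ ($m = \left(-799 - 870\right) - 36 = -1669 - 36 = -1705$)
$- \frac{1619}{m} - \frac{3729}{1794} = - \frac{1619}{-1705} - \frac{3729}{1794} = \left(-1619\right) \left(- \frac{1}{1705}\right) - \frac{1243}{598} = \frac{1619}{1705} - \frac{1243}{598} = - \frac{1151153}{1019590}$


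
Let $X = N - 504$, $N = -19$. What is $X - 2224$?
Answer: $-2747$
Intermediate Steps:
$X = -523$ ($X = -19 - 504 = -523$)
$X - 2224 = -523 - 2224 = -2747$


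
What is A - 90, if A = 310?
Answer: 220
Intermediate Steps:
A - 90 = 310 - 90 = 220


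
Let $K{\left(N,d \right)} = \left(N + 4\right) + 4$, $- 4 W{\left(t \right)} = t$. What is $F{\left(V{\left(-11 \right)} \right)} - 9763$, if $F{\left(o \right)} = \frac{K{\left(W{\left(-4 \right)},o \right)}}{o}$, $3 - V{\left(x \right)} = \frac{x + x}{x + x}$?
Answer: $- \frac{19517}{2} \approx -9758.5$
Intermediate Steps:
$W{\left(t \right)} = - \frac{t}{4}$
$V{\left(x \right)} = 2$ ($V{\left(x \right)} = 3 - \frac{x + x}{x + x} = 3 - \frac{2 x}{2 x} = 3 - 2 x \frac{1}{2 x} = 3 - 1 = 2$)
$K{\left(N,d \right)} = 8 + N$ ($K{\left(N,d \right)} = \left(4 + N\right) + 4 = 8 + N$)
$F{\left(o \right)} = \frac{9}{o}$ ($F{\left(o \right)} = \frac{8 - -1}{o} = \frac{8 + 1}{o} = \frac{9}{o}$)
$F{\left(V{\left(-11 \right)} \right)} - 9763 = \frac{9}{2} - 9763 = - \frac{19517}{2}$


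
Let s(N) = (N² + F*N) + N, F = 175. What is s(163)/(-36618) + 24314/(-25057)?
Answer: -758301567/305845742 ≈ -2.4794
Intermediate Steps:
s(N) = N² + 176*N (s(N) = (N² + 175*N) + N = N² + 176*N)
s(163)/(-36618) + 24314/(-25057) = (163*(176 + 163))/(-36618) + 24314/(-25057) = (163*339)*(-1/36618) + 24314*(-1/25057) = 55257*(-1/36618) - 24314/25057 = -18419/12206 - 24314/25057 = -758301567/305845742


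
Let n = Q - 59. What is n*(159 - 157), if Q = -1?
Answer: -120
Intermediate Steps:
n = -60 (n = -1 - 59 = -60)
n*(159 - 157) = -60*(159 - 157) = -60*2 = -120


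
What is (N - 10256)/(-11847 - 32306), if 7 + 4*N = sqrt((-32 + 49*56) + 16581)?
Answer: 41031/176612 - sqrt(19293)/176612 ≈ 0.23154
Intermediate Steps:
N = -7/4 + sqrt(19293)/4 (N = -7/4 + sqrt((-32 + 49*56) + 16581)/4 = -7/4 + sqrt((-32 + 2744) + 16581)/4 = -7/4 + sqrt(2712 + 16581)/4 = -7/4 + sqrt(19293)/4 ≈ 32.975)
(N - 10256)/(-11847 - 32306) = ((-7/4 + sqrt(19293)/4) - 10256)/(-11847 - 32306) = (-41031/4 + sqrt(19293)/4)/(-44153) = (-41031/4 + sqrt(19293)/4)*(-1/44153) = 41031/176612 - sqrt(19293)/176612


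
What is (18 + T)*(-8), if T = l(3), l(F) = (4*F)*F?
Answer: -432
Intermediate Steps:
l(F) = 4*F²
T = 36 (T = 4*3² = 4*9 = 36)
(18 + T)*(-8) = (18 + 36)*(-8) = 54*(-8) = -432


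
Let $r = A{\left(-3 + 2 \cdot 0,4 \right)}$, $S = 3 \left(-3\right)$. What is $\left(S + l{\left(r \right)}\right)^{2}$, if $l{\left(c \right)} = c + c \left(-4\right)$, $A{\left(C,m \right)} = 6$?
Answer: $729$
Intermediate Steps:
$S = -9$
$r = 6$
$l{\left(c \right)} = - 3 c$ ($l{\left(c \right)} = c - 4 c = - 3 c$)
$\left(S + l{\left(r \right)}\right)^{2} = \left(-9 - 18\right)^{2} = \left(-27\right)^{2} = 729$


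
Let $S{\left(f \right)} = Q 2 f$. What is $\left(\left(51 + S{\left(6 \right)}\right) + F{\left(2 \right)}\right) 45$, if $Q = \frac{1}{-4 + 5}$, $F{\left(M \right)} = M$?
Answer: $2925$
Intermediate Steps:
$Q = 1$ ($Q = 1^{-1} = 1$)
$S{\left(f \right)} = 2 f$ ($S{\left(f \right)} = 1 \cdot 2 f = 2 f$)
$\left(\left(51 + S{\left(6 \right)}\right) + F{\left(2 \right)}\right) 45 = \left(\left(51 + 2 \cdot 6\right) + 2\right) 45 = \left(\left(51 + 12\right) + 2\right) 45 = \left(63 + 2\right) 45 = 65 \cdot 45 = 2925$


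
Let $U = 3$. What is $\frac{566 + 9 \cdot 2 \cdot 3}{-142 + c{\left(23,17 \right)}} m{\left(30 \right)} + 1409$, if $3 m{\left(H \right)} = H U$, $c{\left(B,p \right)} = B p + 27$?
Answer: $\frac{33957}{23} \approx 1476.4$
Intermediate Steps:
$c{\left(B,p \right)} = 27 + B p$
$m{\left(H \right)} = H$ ($m{\left(H \right)} = \frac{H 3}{3} = \frac{3 H}{3} = H$)
$\frac{566 + 9 \cdot 2 \cdot 3}{-142 + c{\left(23,17 \right)}} m{\left(30 \right)} + 1409 = \frac{566 + 9 \cdot 2 \cdot 3}{-142 + \left(27 + 23 \cdot 17\right)} 30 + 1409 = \frac{566 + 18 \cdot 3}{-142 + \left(27 + 391\right)} 30 + 1409 = \frac{566 + 54}{-142 + 418} \cdot 30 + 1409 = \frac{620}{276} \cdot 30 + 1409 = 620 \cdot \frac{1}{276} \cdot 30 + 1409 = \frac{155}{69} \cdot 30 + 1409 = \frac{1550}{23} + 1409 = \frac{33957}{23}$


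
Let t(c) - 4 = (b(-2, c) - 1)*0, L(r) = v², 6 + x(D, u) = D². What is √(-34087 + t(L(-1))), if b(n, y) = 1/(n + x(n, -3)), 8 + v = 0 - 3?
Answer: 3*I*√3787 ≈ 184.62*I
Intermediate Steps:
v = -11 (v = -8 + (0 - 3) = -8 - 3 = -11)
x(D, u) = -6 + D²
b(n, y) = 1/(-6 + n + n²) (b(n, y) = 1/(n + (-6 + n²)) = 1/(-6 + n + n²))
L(r) = 121 (L(r) = (-11)² = 121)
t(c) = 4 (t(c) = 4 + (1/(-6 - 2 + (-2)²) - 1)*0 = 4 + (1/(-6 - 2 + 4) - 1)*0 = 4 + (1/(-4) - 1)*0 = 4 + (-¼ - 1)*0 = 4 - 5/4*0 = 4 + 0 = 4)
√(-34087 + t(L(-1))) = √(-34087 + 4) = √(-34083) = 3*I*√3787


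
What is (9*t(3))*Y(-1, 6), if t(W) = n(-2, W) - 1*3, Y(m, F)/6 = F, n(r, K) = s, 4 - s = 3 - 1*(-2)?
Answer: -1296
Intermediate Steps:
s = -1 (s = 4 - (3 - 1*(-2)) = 4 - (3 + 2) = 4 - 1*5 = 4 - 5 = -1)
n(r, K) = -1
Y(m, F) = 6*F
t(W) = -4 (t(W) = -1 - 1*3 = -1 - 3 = -4)
(9*t(3))*Y(-1, 6) = (9*(-4))*(6*6) = -36*36 = -1296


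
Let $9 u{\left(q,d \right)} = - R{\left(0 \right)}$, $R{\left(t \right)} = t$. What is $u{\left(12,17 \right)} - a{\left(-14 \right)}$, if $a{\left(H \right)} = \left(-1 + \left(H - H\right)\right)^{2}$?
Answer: $-1$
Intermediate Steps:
$u{\left(q,d \right)} = 0$ ($u{\left(q,d \right)} = \frac{\left(-1\right) 0}{9} = \frac{1}{9} \cdot 0 = 0$)
$a{\left(H \right)} = 1$ ($a{\left(H \right)} = \left(-1 + 0\right)^{2} = \left(-1\right)^{2} = 1$)
$u{\left(12,17 \right)} - a{\left(-14 \right)} = 0 - 1 = -1$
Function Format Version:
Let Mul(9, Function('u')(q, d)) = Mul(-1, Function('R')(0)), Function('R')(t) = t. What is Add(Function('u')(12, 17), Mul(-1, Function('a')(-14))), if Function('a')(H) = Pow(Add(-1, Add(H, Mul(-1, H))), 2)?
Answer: -1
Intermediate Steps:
Function('u')(q, d) = 0 (Function('u')(q, d) = Mul(Rational(1, 9), Mul(-1, 0)) = Mul(Rational(1, 9), 0) = 0)
Function('a')(H) = 1 (Function('a')(H) = Pow(Add(-1, 0), 2) = Pow(-1, 2) = 1)
Add(Function('u')(12, 17), Mul(-1, Function('a')(-14))) = Add(0, Mul(-1, 1)) = Add(0, -1) = -1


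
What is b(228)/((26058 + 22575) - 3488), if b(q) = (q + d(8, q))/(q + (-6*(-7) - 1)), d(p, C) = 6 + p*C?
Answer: 2058/12144005 ≈ 0.00016947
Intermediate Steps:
d(p, C) = 6 + C*p
b(q) = (6 + 9*q)/(41 + q) (b(q) = (q + (6 + q*8))/(q + (-6*(-7) - 1)) = (q + (6 + 8*q))/(q + (42 - 1)) = (6 + 9*q)/(q + 41) = (6 + 9*q)/(41 + q))
b(228)/((26058 + 22575) - 3488) = (3*(2 + 3*228)/(41 + 228))/((26058 + 22575) - 3488) = (3*(2 + 684)/269)/(48633 - 3488) = (3*(1/269)*686)/45145 = (2058/269)*(1/45145) = 2058/12144005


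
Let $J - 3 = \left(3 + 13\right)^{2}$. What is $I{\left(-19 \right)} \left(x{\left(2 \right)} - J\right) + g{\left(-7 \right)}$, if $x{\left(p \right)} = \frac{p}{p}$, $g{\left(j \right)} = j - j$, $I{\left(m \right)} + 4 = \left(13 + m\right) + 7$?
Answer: $774$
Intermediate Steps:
$I{\left(m \right)} = 16 + m$ ($I{\left(m \right)} = -4 + \left(\left(13 + m\right) + 7\right) = -4 + \left(20 + m\right) = 16 + m$)
$g{\left(j \right)} = 0$
$J = 259$ ($J = 3 + \left(3 + 13\right)^{2} = 3 + 16^{2} = 3 + 256 = 259$)
$x{\left(p \right)} = 1$
$I{\left(-19 \right)} \left(x{\left(2 \right)} - J\right) + g{\left(-7 \right)} = \left(16 - 19\right) \left(1 - 259\right) + 0 = - 3 \left(1 - 259\right) + 0 = \left(-3\right) \left(-258\right) + 0 = 774 + 0 = 774$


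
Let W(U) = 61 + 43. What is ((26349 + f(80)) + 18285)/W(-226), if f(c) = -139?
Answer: 44495/104 ≈ 427.84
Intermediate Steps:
W(U) = 104
((26349 + f(80)) + 18285)/W(-226) = ((26349 - 139) + 18285)/104 = (26210 + 18285)*(1/104) = 44495*(1/104) = 44495/104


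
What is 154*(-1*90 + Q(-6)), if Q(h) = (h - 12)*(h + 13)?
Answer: -33264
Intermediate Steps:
Q(h) = (-12 + h)*(13 + h)
154*(-1*90 + Q(-6)) = 154*(-1*90 + (-156 - 6 + (-6)²)) = 154*(-90 + (-156 - 6 + 36)) = 154*(-90 - 126) = 154*(-216) = -33264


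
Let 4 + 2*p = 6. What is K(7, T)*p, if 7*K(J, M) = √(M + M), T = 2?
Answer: 2/7 ≈ 0.28571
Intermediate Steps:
K(J, M) = √2*√M/7 (K(J, M) = √(M + M)/7 = √(2*M)/7 = (√2*√M)/7 = √2*√M/7)
p = 1 (p = -2 + (½)*6 = -2 + 3 = 1)
K(7, T)*p = (√2*√2/7)*1 = (2/7)*1 = 2/7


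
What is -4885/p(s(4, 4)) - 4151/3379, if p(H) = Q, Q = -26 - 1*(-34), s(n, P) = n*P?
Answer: -16539623/27032 ≈ -611.85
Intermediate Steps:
s(n, P) = P*n
Q = 8 (Q = -26 + 34 = 8)
p(H) = 8
-4885/p(s(4, 4)) - 4151/3379 = -4885/8 - 4151/3379 = -16539623/27032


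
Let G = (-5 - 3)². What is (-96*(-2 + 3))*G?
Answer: -6144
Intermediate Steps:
G = 64 (G = (-8)² = 64)
(-96*(-2 + 3))*G = -96*(-2 + 3)*64 = -96*64 = -6144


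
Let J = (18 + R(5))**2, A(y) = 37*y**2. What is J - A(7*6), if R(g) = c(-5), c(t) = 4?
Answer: -64784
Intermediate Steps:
R(g) = 4
J = 484 (J = (18 + 4)**2 = 22**2 = 484)
J - A(7*6) = 484 - 37*(7*6)**2 = 484 - 37*42**2 = 484 - 37*1764 = 484 - 1*65268 = 484 - 65268 = -64784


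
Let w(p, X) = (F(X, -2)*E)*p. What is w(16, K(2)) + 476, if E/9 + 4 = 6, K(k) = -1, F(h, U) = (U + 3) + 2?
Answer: 1340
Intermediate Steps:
F(h, U) = 5 + U (F(h, U) = (3 + U) + 2 = 5 + U)
E = 18 (E = -36 + 9*6 = -36 + 54 = 18)
w(p, X) = 54*p (w(p, X) = ((5 - 2)*18)*p = (3*18)*p = 54*p)
w(16, K(2)) + 476 = 54*16 + 476 = 864 + 476 = 1340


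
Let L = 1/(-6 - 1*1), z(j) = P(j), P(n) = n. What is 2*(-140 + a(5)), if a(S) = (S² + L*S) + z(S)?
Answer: -1550/7 ≈ -221.43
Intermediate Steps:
z(j) = j
L = -⅐ (L = 1/(-6 - 1) = 1/(-7) = -⅐ ≈ -0.14286)
a(S) = S² + 6*S/7 (a(S) = (S² - S/7) + S = S² + 6*S/7)
2*(-140 + a(5)) = 2*(-140 + (⅐)*5*(6 + 7*5)) = 2*(-140 + (⅐)*5*(6 + 35)) = 2*(-140 + (⅐)*5*41) = 2*(-140 + 205/7) = 2*(-775/7) = -1550/7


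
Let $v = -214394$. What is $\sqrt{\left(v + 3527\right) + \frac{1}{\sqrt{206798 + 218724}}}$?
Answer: $\frac{\sqrt{-38181471020783628 + 425522 \sqrt{425522}}}{425522} \approx 459.2 i$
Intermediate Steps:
$\sqrt{\left(v + 3527\right) + \frac{1}{\sqrt{206798 + 218724}}} = \sqrt{\left(-214394 + 3527\right) + \frac{1}{\sqrt{206798 + 218724}}} = \sqrt{-210867 + \frac{1}{\sqrt{425522}}} = \sqrt{-210867 + \frac{\sqrt{425522}}{425522}}$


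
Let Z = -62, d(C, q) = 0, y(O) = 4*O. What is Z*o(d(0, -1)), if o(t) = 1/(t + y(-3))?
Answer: 31/6 ≈ 5.1667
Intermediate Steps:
o(t) = 1/(-12 + t) (o(t) = 1/(t + 4*(-3)) = 1/(t - 12) = 1/(-12 + t))
Z*o(d(0, -1)) = -62/(-12 + 0) = -62/(-12) = -62*(-1/12) = 31/6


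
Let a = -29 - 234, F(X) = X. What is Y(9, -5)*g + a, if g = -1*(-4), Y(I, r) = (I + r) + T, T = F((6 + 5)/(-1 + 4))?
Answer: -697/3 ≈ -232.33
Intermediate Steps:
T = 11/3 (T = (6 + 5)/(-1 + 4) = 11/3 ≈ 3.6667)
a = -263
Y(I, r) = 11/3 + I + r (Y(I, r) = (I + r) + 11/3 = 11/3 + I + r)
g = 4
Y(9, -5)*g + a = (11/3 + 9 - 5)*4 - 263 = (23/3)*4 - 263 = 92/3 - 263 = -697/3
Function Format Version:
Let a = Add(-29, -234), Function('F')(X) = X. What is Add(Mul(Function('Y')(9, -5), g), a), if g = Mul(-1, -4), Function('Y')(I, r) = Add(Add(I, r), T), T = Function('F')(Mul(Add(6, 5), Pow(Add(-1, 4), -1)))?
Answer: Rational(-697, 3) ≈ -232.33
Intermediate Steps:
T = Rational(11, 3) (T = Mul(Add(6, 5), Pow(Add(-1, 4), -1)) = Mul(11, Pow(3, -1)) = Mul(11, Rational(1, 3)) = Rational(11, 3) ≈ 3.6667)
a = -263
Function('Y')(I, r) = Add(Rational(11, 3), I, r) (Function('Y')(I, r) = Add(Add(I, r), Rational(11, 3)) = Add(Rational(11, 3), I, r))
g = 4
Add(Mul(Function('Y')(9, -5), g), a) = Add(Mul(Add(Rational(11, 3), 9, -5), 4), -263) = Add(Mul(Rational(23, 3), 4), -263) = Add(Rational(92, 3), -263) = Rational(-697, 3)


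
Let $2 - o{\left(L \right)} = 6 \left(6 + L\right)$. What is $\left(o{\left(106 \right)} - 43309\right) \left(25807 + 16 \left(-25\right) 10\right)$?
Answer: $-959050053$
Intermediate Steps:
$o{\left(L \right)} = -34 - 6 L$ ($o{\left(L \right)} = 2 - 6 \left(6 + L\right) = 2 - \left(36 + 6 L\right) = -34 - 6 L$)
$\left(o{\left(106 \right)} - 43309\right) \left(25807 + 16 \left(-25\right) 10\right) = \left(\left(-34 - 636\right) - 43309\right) \left(25807 + 16 \left(-25\right) 10\right) = \left(\left(-34 - 636\right) - 43309\right) \left(25807 - 4000\right) = \left(-670 - 43309\right) \left(25807 - 4000\right) = \left(-43979\right) 21807 = -959050053$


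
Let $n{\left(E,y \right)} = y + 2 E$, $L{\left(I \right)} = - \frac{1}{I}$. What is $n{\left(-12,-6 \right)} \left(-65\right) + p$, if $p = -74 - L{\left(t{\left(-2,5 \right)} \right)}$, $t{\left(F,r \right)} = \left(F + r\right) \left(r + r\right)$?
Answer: $\frac{56281}{30} \approx 1876.0$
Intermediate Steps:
$t{\left(F,r \right)} = 2 r \left(F + r\right)$ ($t{\left(F,r \right)} = \left(F + r\right) 2 r = 2 r \left(F + r\right)$)
$p = - \frac{2219}{30}$ ($p = -74 - - \frac{1}{2 \cdot 5 \left(-2 + 5\right)} = -74 - - \frac{1}{2 \cdot 5 \cdot 3} = -74 - - \frac{1}{30} = -74 + \frac{1}{30} = - \frac{2219}{30} \approx -73.967$)
$n{\left(-12,-6 \right)} \left(-65\right) + p = \left(-6 + 2 \left(-12\right)\right) \left(-65\right) - \frac{2219}{30} = \left(-6 - 24\right) \left(-65\right) - \frac{2219}{30} = \left(-30\right) \left(-65\right) - \frac{2219}{30} = 1950 - \frac{2219}{30} = \frac{56281}{30}$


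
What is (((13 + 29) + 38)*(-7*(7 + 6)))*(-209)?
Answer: 1521520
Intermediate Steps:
(((13 + 29) + 38)*(-7*(7 + 6)))*(-209) = ((42 + 38)*(-7*13))*(-209) = (80*(-91))*(-209) = -7280*(-209) = 1521520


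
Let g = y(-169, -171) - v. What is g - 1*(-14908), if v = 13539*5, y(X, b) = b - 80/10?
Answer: -52966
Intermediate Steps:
y(X, b) = -8 + b (y(X, b) = b - 80*⅒ = b - 8 = -8 + b)
v = 67695
g = -67874 (g = (-8 - 171) - 1*67695 = -179 - 67695 = -67874)
g - 1*(-14908) = -67874 - 1*(-14908) = -67874 + 14908 = -52966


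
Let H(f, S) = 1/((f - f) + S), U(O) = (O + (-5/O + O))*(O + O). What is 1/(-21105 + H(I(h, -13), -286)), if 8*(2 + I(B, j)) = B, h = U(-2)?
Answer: -286/6036031 ≈ -4.7382e-5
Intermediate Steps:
U(O) = 2*O*(-5/O + 2*O) (U(O) = (O + (O - 5/O))*(2*O) = (-5/O + 2*O)*(2*O) = 2*O*(-5/O + 2*O))
h = 6 (h = -10 + 4*(-2)**2 = -10 + 4*4 = -10 + 16 = 6)
I(B, j) = -2 + B/8
H(f, S) = 1/S (H(f, S) = 1/(0 + S) = 1/S)
1/(-21105 + H(I(h, -13), -286)) = 1/(-21105 + 1/(-286)) = 1/(-21105 - 1/286) = 1/(-6036031/286) = -286/6036031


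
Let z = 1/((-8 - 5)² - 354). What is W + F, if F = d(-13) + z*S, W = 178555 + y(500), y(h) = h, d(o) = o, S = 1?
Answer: 33122769/185 ≈ 1.7904e+5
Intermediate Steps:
z = -1/185 (z = 1/((-13)² - 354) = 1/(169 - 354) = 1/(-185) = -1/185 ≈ -0.0054054)
W = 179055 (W = 178555 + 500 = 179055)
F = -2406/185 (F = -13 - 1/185*1 = -13 - 1/185 = -2406/185 ≈ -13.005)
W + F = 179055 - 2406/185 = 33122769/185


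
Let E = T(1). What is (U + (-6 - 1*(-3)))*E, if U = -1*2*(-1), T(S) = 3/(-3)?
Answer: 1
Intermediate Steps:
T(S) = -1 (T(S) = 3*(-1/3) = -1)
E = -1
U = 2 (U = -2*(-1) = 2)
(U + (-6 - 1*(-3)))*E = (2 + (-6 - 1*(-3)))*(-1) = (2 + (-6 + 3))*(-1) = (2 - 3)*(-1) = -1*(-1) = 1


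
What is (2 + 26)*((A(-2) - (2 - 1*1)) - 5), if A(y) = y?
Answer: -224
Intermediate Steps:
(2 + 26)*((A(-2) - (2 - 1*1)) - 5) = (2 + 26)*((-2 - (2 - 1*1)) - 5) = 28*((-2 - (2 - 1)) - 5) = 28*((-2 - 1*1) - 5) = 28*((-2 - 1) - 5) = 28*(-3 - 5) = 28*(-8) = -224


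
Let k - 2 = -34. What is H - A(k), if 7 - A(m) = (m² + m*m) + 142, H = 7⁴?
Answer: 4584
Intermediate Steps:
k = -32 (k = 2 - 34 = -32)
H = 2401
A(m) = -135 - 2*m² (A(m) = 7 - ((m² + m*m) + 142) = 7 - ((m² + m²) + 142) = 7 - (2*m² + 142) = 7 - (142 + 2*m²) = 7 + (-142 - 2*m²) = -135 - 2*m²)
H - A(k) = 2401 - (-135 - 2*(-32)²) = 2401 - (-135 - 2*1024) = 2401 - (-135 - 2048) = 2401 - 1*(-2183) = 2401 + 2183 = 4584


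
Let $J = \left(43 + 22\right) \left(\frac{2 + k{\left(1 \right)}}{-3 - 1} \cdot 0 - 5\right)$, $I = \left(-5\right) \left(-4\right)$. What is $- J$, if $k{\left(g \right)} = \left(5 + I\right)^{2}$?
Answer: $325$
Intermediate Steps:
$I = 20$
$k{\left(g \right)} = 625$ ($k{\left(g \right)} = \left(5 + 20\right)^{2} = 25^{2} = 625$)
$J = -325$ ($J = \left(43 + 22\right) \left(\frac{2 + 625}{-3 - 1} \cdot 0 - 5\right) = 65 \left(\frac{627}{-4} \cdot 0 - 5\right) = 65 \left(627 \left(- \frac{1}{4}\right) 0 - 5\right) = 65 \left(\left(- \frac{627}{4}\right) 0 - 5\right) = 65 \left(0 - 5\right) = 65 \left(-5\right) = -325$)
$- J = \left(-1\right) \left(-325\right) = 325$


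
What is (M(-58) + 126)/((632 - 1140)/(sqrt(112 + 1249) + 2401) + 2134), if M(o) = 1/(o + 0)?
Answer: 22465300717091/380498077337920 - 927989*sqrt(1361)/380498077337920 ≈ 0.059042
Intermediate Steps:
M(o) = 1/o
(M(-58) + 126)/((632 - 1140)/(sqrt(112 + 1249) + 2401) + 2134) = (1/(-58) + 126)/((632 - 1140)/(sqrt(112 + 1249) + 2401) + 2134) = (-1/58 + 126)/(-508/(sqrt(1361) + 2401) + 2134) = 7307/(58*(-508/(2401 + sqrt(1361)) + 2134)) = 7307/(58*(2134 - 508/(2401 + sqrt(1361))))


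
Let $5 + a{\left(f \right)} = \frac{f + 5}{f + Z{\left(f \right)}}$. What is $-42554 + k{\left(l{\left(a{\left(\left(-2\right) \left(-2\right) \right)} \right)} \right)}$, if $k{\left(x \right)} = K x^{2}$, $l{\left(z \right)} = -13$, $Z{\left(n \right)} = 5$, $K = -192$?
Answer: $-75002$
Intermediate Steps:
$a{\left(f \right)} = -4$ ($a{\left(f \right)} = -5 + \frac{f + 5}{f + 5} = -5 + \frac{5 + f}{5 + f} = -5 + 1 = -4$)
$k{\left(x \right)} = - 192 x^{2}$
$-42554 + k{\left(l{\left(a{\left(\left(-2\right) \left(-2\right) \right)} \right)} \right)} = -42554 - 192 \left(-13\right)^{2} = -42554 - 32448 = -75002$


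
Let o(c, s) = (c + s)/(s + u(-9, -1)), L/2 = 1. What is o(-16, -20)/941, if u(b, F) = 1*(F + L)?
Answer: 36/17879 ≈ 0.0020135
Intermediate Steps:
L = 2 (L = 2*1 = 2)
u(b, F) = 2 + F (u(b, F) = 1*(F + 2) = 1*(2 + F) = 2 + F)
o(c, s) = (c + s)/(1 + s) (o(c, s) = (c + s)/(s + (2 - 1)) = (c + s)/(s + 1) = (c + s)/(1 + s))
o(-16, -20)/941 = ((-16 - 20)/(1 - 20))/941 = (-36/(-19))*(1/941) = -1/19*(-36)*(1/941) = (36/19)*(1/941) = 36/17879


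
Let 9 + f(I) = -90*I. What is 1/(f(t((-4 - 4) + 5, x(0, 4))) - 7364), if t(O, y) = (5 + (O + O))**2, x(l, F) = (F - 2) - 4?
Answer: -1/7463 ≈ -0.00013399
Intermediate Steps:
x(l, F) = -6 + F (x(l, F) = (-2 + F) - 4 = -6 + F)
t(O, y) = (5 + 2*O)**2
f(I) = -9 - 90*I
1/(f(t((-4 - 4) + 5, x(0, 4))) - 7364) = 1/((-9 - 90*(5 + 2*((-4 - 4) + 5))**2) - 7364) = 1/((-9 - 90*(5 + 2*(-8 + 5))**2) - 7364) = 1/((-9 - 90*(5 + 2*(-3))**2) - 7364) = 1/((-9 - 90*(5 - 6)**2) - 7364) = 1/((-9 - 90*(-1)**2) - 7364) = 1/((-9 - 90*1) - 7364) = 1/((-9 - 90) - 7364) = 1/(-99 - 7364) = 1/(-7463) = -1/7463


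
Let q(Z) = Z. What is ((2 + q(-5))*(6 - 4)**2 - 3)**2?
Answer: 225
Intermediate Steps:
((2 + q(-5))*(6 - 4)**2 - 3)**2 = ((2 - 5)*(6 - 4)**2 - 3)**2 = (-3*2**2 - 3)**2 = (-3*4 - 3)**2 = (-12 - 3)**2 = (-15)**2 = 225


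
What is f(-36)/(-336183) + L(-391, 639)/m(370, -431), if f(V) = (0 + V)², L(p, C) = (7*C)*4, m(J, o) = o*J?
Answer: -1036943226/8935183835 ≈ -0.11605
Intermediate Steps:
m(J, o) = J*o
L(p, C) = 28*C
f(V) = V²
f(-36)/(-336183) + L(-391, 639)/m(370, -431) = (-36)²/(-336183) + (28*639)/((370*(-431))) = 1296*(-1/336183) + 17892/(-159470) = -432/112061 + 17892*(-1/159470) = -432/112061 - 8946/79735 = -1036943226/8935183835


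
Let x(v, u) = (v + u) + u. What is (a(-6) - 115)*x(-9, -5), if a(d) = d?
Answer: 2299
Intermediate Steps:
x(v, u) = v + 2*u (x(v, u) = (u + v) + u = v + 2*u)
(a(-6) - 115)*x(-9, -5) = (-6 - 115)*(-9 + 2*(-5)) = -121*(-9 - 10) = -121*(-19) = 2299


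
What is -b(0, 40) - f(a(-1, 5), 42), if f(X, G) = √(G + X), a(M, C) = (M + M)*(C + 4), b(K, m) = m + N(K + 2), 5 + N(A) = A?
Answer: -37 - 2*√6 ≈ -41.899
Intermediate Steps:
N(A) = -5 + A
b(K, m) = -3 + K + m (b(K, m) = m + (-5 + (K + 2)) = m + (-5 + (2 + K)) = m + (-3 + K) = -3 + K + m)
a(M, C) = 2*M*(4 + C) (a(M, C) = (2*M)*(4 + C) = 2*M*(4 + C))
-b(0, 40) - f(a(-1, 5), 42) = -(-3 + 0 + 40) - √(42 + 2*(-1)*(4 + 5)) = -1*37 - √(42 + 2*(-1)*9) = -37 - √(42 - 18) = -37 - √24 = -37 - 2*√6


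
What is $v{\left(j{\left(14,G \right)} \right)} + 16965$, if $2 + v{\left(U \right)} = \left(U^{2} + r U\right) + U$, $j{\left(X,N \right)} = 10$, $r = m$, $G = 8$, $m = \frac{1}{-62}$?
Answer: $\frac{529258}{31} \approx 17073.0$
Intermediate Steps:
$m = - \frac{1}{62} \approx -0.016129$
$r = - \frac{1}{62} \approx -0.016129$
$v{\left(U \right)} = -2 + U^{2} + \frac{61 U}{62}$ ($v{\left(U \right)} = -2 + \left(\left(U^{2} - \frac{U}{62}\right) + U\right) = -2 + \left(U^{2} + \frac{61 U}{62}\right) = -2 + U^{2} + \frac{61 U}{62}$)
$v{\left(j{\left(14,G \right)} \right)} + 16965 = \left(-2 + 10^{2} + \frac{61}{62} \cdot 10\right) + 16965 = \left(-2 + 100 + \frac{305}{31}\right) + 16965 = \frac{3343}{31} + 16965 = \frac{529258}{31}$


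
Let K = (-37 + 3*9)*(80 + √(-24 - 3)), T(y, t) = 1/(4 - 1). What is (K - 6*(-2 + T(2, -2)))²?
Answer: 621400 + 47400*I*√3 ≈ 6.214e+5 + 82099.0*I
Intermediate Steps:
T(y, t) = ⅓ (T(y, t) = 1/3 = ⅓)
K = -800 - 30*I*√3 (K = (-37 + 27)*(80 + √(-27)) = -10*(80 + 3*I*√3) = -800 - 30*I*√3 ≈ -800.0 - 51.962*I)
(K - 6*(-2 + T(2, -2)))² = ((-800 - 30*I*√3) - 6*(-2 + ⅓))² = ((-800 - 30*I*√3) - 6*(-5/3))² = ((-800 - 30*I*√3) + 10)² = (-790 - 30*I*√3)²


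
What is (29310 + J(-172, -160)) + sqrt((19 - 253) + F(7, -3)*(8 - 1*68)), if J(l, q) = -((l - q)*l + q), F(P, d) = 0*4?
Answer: 27406 + 3*I*sqrt(26) ≈ 27406.0 + 15.297*I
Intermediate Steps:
F(P, d) = 0
J(l, q) = -q - l*(l - q) (J(l, q) = -(l*(l - q) + q) = -(q + l*(l - q)) = -q - l*(l - q))
(29310 + J(-172, -160)) + sqrt((19 - 253) + F(7, -3)*(8 - 1*68)) = (29310 + (-1*(-160) - 1*(-172)**2 - 172*(-160))) + sqrt((19 - 253) + 0*(8 - 1*68)) = (29310 + (160 - 1*29584 + 27520)) + sqrt(-234 + 0*(8 - 68)) = (29310 + (160 - 29584 + 27520)) + sqrt(-234 + 0*(-60)) = (29310 - 1904) + sqrt(-234 + 0) = 27406 + sqrt(-234) = 27406 + 3*I*sqrt(26)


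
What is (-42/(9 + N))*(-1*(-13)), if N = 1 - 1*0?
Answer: -273/5 ≈ -54.600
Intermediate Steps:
N = 1 (N = 1 + 0 = 1)
(-42/(9 + N))*(-1*(-13)) = (-42/(9 + 1))*(-1*(-13)) = -42/10*13 = -42*1/10*13 = -21/5*13 = -273/5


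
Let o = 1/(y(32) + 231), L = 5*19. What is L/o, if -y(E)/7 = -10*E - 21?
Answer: 248710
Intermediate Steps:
L = 95
y(E) = 147 + 70*E (y(E) = -7*(-10*E - 21) = -7*(-21 - 10*E) = 147 + 70*E)
o = 1/2618 (o = 1/((147 + 70*32) + 231) = 1/((147 + 2240) + 231) = 1/(2387 + 231) = 1/2618 ≈ 0.00038197)
L/o = 95/(1/2618) = 95*2618 = 248710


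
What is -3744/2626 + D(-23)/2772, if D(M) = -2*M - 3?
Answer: -394825/279972 ≈ -1.4102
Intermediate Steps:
D(M) = -3 - 2*M
-3744/2626 + D(-23)/2772 = -3744/2626 + (-3 - 2*(-23))/2772 = -3744*1/2626 + (-3 + 46)*(1/2772) = -144/101 + 43*(1/2772) = -144/101 + 43/2772 = -394825/279972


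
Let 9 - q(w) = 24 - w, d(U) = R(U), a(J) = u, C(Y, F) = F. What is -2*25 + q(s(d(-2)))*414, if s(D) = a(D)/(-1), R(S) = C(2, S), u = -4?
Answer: -4604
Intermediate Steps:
a(J) = -4
R(S) = S
d(U) = U
s(D) = 4 (s(D) = -4/(-1) = -4*(-1) = 4)
q(w) = -15 + w (q(w) = 9 - (24 - w) = 9 + (-24 + w) = -15 + w)
-2*25 + q(s(d(-2)))*414 = -2*25 + (-15 + 4)*414 = -50 - 11*414 = -50 - 4554 = -4604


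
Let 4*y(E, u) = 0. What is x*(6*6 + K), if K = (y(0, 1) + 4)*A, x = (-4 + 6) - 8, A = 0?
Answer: -216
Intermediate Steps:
y(E, u) = 0 (y(E, u) = (¼)*0 = 0)
x = -6 (x = 2 - 8 = -6)
K = 0 (K = (0 + 4)*0 = 4*0 = 0)
x*(6*6 + K) = -6*(6*6 + 0) = -6*(36 + 0) = -6*36 = -216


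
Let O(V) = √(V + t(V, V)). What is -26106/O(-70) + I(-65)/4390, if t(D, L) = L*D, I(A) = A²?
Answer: 845/878 - 4351*√4830/805 ≈ -374.67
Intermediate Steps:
t(D, L) = D*L
O(V) = √(V + V²) (O(V) = √(V + V*V) = √(V + V²))
-26106/O(-70) + I(-65)/4390 = -26106*√4830/4830 + (-65)²/4390 = -26106*√4830/4830 + 4225*(1/4390) = -26106*√4830/4830 + 845/878 = -4351*√4830/805 + 845/878 = 845/878 - 4351*√4830/805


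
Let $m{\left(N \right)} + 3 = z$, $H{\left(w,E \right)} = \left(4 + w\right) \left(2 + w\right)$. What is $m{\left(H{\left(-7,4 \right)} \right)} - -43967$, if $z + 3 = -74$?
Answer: $43887$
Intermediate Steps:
$H{\left(w,E \right)} = \left(2 + w\right) \left(4 + w\right)$
$z = -77$ ($z = -3 - 74 = -77$)
$m{\left(N \right)} = -80$ ($m{\left(N \right)} = -3 - 77 = -80$)
$m{\left(H{\left(-7,4 \right)} \right)} - -43967 = -80 - -43967 = -80 + 43967 = 43887$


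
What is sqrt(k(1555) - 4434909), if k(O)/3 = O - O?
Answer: I*sqrt(4434909) ≈ 2105.9*I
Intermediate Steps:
k(O) = 0 (k(O) = 3*(O - O) = 3*0 = 0)
sqrt(k(1555) - 4434909) = sqrt(0 - 4434909) = sqrt(-4434909) = I*sqrt(4434909)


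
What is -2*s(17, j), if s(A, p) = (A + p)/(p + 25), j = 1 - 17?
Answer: -2/9 ≈ -0.22222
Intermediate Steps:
j = -16
s(A, p) = (A + p)/(25 + p)
-2*s(17, j) = -2*(17 - 16)/(25 - 16) = -2/9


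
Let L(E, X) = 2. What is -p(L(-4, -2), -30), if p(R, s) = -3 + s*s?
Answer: -897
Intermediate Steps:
p(R, s) = -3 + s²
-p(L(-4, -2), -30) = -(-3 + (-30)²) = -(-3 + 900) = -1*897 = -897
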